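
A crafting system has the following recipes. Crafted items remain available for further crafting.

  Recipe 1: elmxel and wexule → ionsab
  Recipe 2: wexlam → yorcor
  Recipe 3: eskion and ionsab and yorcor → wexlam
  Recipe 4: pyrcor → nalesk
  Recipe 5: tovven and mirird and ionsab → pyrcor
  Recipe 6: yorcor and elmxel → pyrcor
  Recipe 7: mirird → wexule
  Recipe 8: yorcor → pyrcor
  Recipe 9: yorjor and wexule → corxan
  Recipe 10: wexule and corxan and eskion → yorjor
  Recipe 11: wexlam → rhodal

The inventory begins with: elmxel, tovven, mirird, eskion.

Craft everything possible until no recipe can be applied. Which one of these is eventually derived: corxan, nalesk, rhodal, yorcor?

nalesk

Using Recipe 7, mirird makes wexule.
Using Recipe 1, elmxel and wexule make ionsab.
tovven and mirird and ionsab → pyrcor (Recipe 5).
Using Recipe 4, pyrcor makes nalesk.
yorcor would need wexlam (Recipe 2), but wexlam is never obtained. corxan would need yorjor and wexule (Recipe 9), but yorjor is never obtained. rhodal would need wexlam (Recipe 11), but wexlam is never obtained.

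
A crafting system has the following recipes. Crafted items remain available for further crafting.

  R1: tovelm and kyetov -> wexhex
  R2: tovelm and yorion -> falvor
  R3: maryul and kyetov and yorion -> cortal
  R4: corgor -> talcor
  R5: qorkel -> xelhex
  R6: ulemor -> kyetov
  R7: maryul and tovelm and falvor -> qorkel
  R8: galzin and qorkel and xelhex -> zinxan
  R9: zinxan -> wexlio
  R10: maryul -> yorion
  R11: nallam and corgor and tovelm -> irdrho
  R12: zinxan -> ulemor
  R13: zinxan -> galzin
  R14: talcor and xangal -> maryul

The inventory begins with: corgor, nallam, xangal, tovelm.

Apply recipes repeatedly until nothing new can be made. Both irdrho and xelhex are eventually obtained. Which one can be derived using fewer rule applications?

irdrho: nallam and corgor and tovelm -> irdrho (R11). [1 rule application]
xelhex: Using R4, corgor makes talcor. talcor and xangal -> maryul (R14). maryul -> yorion (R10). tovelm and yorion -> falvor (R2). Using R7, maryul, tovelm, and falvor make qorkel. qorkel -> xelhex (R5). [6 rule applications]
irdrho needs fewer.

irdrho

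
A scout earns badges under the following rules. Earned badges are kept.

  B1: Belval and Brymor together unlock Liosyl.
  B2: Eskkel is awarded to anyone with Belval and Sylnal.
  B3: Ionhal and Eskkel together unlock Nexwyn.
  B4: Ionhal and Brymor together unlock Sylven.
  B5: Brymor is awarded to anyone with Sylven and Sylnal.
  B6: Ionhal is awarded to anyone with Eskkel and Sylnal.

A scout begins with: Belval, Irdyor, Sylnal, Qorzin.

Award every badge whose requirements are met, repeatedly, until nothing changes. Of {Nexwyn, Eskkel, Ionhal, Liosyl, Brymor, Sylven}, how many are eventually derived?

3

With Belval and Sylnal, Eskkel is earned (B2).
With Eskkel and Sylnal, Ionhal is earned (B6).
With Ionhal and Eskkel, Nexwyn is earned (B3).
Nexwyn: reached.
Eskkel: reached.
Ionhal: reached.
Liosyl would need Belval and Brymor (B1), but Brymor is never earned.
Brymor would need Sylven and Sylnal (B5), but Sylven is never earned.
Sylven would need Ionhal and Brymor (B4), but Brymor is never earned.
Reached: Nexwyn, Eskkel, and Ionhal — 3 of the 6.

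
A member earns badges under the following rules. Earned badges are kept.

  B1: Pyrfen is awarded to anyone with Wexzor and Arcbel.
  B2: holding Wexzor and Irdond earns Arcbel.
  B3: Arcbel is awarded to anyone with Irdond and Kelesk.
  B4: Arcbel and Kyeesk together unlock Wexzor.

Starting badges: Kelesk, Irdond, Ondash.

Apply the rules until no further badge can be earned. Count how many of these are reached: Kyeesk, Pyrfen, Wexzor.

0

No rule produces Kyeesk, and it is not given.
Pyrfen would need Wexzor and Arcbel (B1), but Wexzor is never earned.
Wexzor would need Arcbel and Kyeesk (B4), but Kyeesk is never earned.
None of the 3 are reached.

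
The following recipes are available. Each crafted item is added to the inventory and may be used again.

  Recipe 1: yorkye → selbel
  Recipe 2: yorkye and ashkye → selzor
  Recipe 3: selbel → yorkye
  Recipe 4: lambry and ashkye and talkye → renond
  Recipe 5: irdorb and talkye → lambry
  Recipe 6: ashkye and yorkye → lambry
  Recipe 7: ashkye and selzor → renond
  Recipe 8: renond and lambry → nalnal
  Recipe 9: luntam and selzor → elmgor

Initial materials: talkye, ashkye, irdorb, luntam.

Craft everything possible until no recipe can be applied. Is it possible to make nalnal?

Yes

irdorb and talkye → lambry (Recipe 5).
Using Recipe 4, lambry, ashkye, and talkye make renond.
Using Recipe 8, renond and lambry make nalnal.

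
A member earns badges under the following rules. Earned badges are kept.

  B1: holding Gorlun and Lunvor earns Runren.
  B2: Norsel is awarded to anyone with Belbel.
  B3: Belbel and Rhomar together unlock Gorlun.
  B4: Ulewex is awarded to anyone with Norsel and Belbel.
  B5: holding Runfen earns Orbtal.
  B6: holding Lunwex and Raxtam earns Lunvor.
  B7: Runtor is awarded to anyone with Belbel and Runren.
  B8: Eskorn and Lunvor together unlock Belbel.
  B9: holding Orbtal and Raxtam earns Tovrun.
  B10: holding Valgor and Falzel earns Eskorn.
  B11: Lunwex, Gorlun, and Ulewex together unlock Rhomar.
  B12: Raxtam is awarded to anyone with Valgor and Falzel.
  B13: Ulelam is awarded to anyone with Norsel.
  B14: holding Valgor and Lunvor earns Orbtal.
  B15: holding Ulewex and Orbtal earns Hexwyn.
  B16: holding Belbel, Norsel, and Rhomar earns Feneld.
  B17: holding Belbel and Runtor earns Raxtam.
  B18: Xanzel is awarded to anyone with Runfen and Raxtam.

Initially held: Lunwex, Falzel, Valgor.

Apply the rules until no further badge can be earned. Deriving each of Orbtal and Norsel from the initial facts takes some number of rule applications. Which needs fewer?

Orbtal

Orbtal: With Valgor and Falzel, Raxtam is earned (B12). With Lunwex and Raxtam, Lunvor is earned (B6). With Valgor and Lunvor, Orbtal is earned (B14). [3 rule applications]
Norsel: With Valgor and Falzel, Raxtam is earned (B12). With Valgor and Falzel, Eskorn is earned (B10). With Lunwex and Raxtam, Lunvor is earned (B6). With Eskorn and Lunvor, Belbel is earned (B8). With Belbel, Norsel is earned (B2). [5 rule applications]
Orbtal needs fewer.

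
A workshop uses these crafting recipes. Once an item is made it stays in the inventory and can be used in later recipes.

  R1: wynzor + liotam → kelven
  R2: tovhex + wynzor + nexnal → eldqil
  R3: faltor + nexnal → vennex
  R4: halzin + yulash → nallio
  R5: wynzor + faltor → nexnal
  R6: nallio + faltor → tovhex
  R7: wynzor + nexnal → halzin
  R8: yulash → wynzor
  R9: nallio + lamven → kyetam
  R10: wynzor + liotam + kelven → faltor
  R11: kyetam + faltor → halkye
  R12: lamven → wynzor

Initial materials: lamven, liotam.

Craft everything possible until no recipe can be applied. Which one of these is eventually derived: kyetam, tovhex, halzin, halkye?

Using R12, lamven makes wynzor.
Using R1, wynzor and liotam make kelven.
wynzor + liotam + kelven → faltor (R10).
wynzor + faltor → nexnal (R5).
wynzor + nexnal → halzin (R7).
halkye would need kyetam and faltor (R11), but kyetam is never obtained. kyetam would need nallio and lamven (R9), but nallio is never obtained. tovhex would need nallio and faltor (R6), but nallio is never obtained.

halzin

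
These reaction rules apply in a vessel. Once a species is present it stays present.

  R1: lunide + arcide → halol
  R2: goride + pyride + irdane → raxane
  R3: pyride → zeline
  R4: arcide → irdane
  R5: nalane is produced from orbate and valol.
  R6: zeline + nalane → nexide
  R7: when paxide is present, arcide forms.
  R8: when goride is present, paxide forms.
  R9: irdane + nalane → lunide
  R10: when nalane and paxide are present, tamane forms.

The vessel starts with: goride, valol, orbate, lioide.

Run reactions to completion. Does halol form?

Yes

orbate and valol present → nalane forms (R5).
goride present → paxide forms (R8).
paxide present → arcide forms (R7).
arcide present → irdane forms (R4).
irdane and nalane present → lunide forms (R9).
lunide and arcide present → halol forms (R1).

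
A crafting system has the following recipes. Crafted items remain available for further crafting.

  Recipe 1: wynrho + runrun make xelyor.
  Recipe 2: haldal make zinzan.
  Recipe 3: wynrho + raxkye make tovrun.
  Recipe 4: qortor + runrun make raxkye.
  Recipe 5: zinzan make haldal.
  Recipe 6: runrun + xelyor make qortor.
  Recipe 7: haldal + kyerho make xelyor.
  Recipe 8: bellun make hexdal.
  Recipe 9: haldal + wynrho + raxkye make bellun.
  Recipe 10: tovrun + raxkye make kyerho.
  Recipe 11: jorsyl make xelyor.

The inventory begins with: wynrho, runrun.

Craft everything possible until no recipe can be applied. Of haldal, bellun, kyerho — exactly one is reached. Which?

kyerho

wynrho + runrun → xelyor (Recipe 1).
Using Recipe 6, runrun and xelyor make qortor.
qortor + runrun → raxkye (Recipe 4).
wynrho + raxkye → tovrun (Recipe 3).
tovrun + raxkye → kyerho (Recipe 10).
bellun would need haldal, wynrho, and raxkye (Recipe 9), but haldal is never obtained. haldal would need zinzan (Recipe 5), but zinzan is never obtained.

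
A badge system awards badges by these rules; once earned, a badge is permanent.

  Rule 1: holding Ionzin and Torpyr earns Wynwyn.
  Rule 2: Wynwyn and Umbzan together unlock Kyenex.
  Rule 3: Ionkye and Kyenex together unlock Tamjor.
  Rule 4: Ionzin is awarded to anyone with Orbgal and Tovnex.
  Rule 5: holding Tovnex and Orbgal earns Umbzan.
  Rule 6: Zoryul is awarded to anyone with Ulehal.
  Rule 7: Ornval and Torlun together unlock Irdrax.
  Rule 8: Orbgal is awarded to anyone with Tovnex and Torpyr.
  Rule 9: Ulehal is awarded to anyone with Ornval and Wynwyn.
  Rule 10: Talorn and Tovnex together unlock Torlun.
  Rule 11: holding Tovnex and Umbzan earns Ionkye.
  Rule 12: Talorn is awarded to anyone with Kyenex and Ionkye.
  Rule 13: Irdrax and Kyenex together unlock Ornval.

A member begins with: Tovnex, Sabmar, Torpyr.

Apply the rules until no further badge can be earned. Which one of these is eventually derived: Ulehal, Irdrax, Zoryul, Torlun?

With Tovnex and Torpyr, Orbgal is earned (Rule 8).
With Orbgal and Tovnex, Ionzin is earned (Rule 4).
With Tovnex and Orbgal, Umbzan is earned (Rule 5).
With Ionzin and Torpyr, Wynwyn is earned (Rule 1).
With Tovnex and Umbzan, Ionkye is earned (Rule 11).
With Wynwyn and Umbzan, Kyenex is earned (Rule 2).
With Kyenex and Ionkye, Talorn is earned (Rule 12).
With Talorn and Tovnex, Torlun is earned (Rule 10).
Ulehal would need Ornval and Wynwyn (Rule 9), but Ornval is never earned. Zoryul would need Ulehal (Rule 6), but Ulehal is never earned. Irdrax would need Ornval and Torlun (Rule 7), but Ornval is never earned.

Torlun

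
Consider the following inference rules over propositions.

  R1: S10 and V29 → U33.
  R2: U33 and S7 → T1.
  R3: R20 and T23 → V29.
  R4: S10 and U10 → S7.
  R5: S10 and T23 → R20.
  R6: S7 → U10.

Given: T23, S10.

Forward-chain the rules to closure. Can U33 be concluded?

S10 and T23 hold, so R20 follows (R5).
From R20 and T23, R3 gives V29.
From S10 and V29, R1 gives U33.

Yes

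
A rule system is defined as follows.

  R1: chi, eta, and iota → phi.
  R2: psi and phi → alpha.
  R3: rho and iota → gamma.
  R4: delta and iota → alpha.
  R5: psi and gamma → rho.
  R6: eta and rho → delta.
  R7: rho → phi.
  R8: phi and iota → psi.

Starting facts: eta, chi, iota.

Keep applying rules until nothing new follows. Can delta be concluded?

No

delta would need eta and rho (R6), but rho is never established.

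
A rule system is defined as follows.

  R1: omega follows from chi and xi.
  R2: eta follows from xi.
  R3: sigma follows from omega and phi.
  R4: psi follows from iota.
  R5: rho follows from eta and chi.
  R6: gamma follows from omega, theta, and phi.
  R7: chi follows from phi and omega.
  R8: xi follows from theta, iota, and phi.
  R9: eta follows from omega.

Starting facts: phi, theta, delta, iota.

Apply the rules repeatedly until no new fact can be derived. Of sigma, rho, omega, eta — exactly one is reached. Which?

eta

theta, iota, and phi hold, so xi follows (R8).
xi holds, so eta follows (R2).
rho would need eta and chi (R5), but chi is never established. sigma would need omega and phi (R3), but omega is never established. omega would need chi and xi (R1), but chi is never established.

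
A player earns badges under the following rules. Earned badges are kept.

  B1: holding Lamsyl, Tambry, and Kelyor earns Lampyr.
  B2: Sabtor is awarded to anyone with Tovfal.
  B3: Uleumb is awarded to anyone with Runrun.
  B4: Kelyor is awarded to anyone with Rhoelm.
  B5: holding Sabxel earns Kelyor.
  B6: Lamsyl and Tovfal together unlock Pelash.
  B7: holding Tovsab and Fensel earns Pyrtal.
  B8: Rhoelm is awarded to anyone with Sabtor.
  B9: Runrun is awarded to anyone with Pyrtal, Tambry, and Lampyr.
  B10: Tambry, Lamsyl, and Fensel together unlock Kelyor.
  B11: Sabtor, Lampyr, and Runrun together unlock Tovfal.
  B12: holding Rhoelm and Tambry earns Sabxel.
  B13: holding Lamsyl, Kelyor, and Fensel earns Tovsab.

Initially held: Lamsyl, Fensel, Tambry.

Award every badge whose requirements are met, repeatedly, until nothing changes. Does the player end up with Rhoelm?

Rhoelm would need Sabtor (B8), but Sabtor is never earned.

No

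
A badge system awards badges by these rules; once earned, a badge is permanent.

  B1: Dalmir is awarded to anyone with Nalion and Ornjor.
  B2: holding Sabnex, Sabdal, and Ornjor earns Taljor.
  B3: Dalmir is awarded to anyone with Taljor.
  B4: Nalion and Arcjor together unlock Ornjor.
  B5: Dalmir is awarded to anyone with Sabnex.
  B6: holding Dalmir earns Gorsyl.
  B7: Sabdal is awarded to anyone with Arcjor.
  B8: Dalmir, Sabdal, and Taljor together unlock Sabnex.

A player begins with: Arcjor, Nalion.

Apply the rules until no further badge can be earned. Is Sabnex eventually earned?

No

Sabnex would need Dalmir, Sabdal, and Taljor (B8), but Taljor is never earned.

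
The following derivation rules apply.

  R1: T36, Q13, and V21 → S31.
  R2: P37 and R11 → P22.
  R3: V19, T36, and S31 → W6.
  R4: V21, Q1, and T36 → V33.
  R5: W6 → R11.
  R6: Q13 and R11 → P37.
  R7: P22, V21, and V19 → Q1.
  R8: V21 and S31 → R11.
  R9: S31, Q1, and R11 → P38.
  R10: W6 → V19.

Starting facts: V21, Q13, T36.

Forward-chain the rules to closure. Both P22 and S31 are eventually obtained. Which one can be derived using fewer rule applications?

S31

S31: From T36, Q13, and V21, R1 gives S31. [1 rule application]
P22: From T36, Q13, and V21, R1 gives S31. V21 and S31 hold, so R11 follows (R8). Q13 and R11 hold, so P37 follows (R6). From P37 and R11, R2 gives P22. [4 rule applications]
S31 needs fewer.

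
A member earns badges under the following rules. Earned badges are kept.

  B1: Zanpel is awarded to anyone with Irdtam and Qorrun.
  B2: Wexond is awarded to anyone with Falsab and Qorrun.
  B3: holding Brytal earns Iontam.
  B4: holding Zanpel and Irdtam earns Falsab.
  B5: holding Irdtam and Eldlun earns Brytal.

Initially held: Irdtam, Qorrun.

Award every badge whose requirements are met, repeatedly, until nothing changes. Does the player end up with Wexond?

Yes

With Irdtam and Qorrun, Zanpel is earned (B1).
With Zanpel and Irdtam, Falsab is earned (B4).
With Falsab and Qorrun, Wexond is earned (B2).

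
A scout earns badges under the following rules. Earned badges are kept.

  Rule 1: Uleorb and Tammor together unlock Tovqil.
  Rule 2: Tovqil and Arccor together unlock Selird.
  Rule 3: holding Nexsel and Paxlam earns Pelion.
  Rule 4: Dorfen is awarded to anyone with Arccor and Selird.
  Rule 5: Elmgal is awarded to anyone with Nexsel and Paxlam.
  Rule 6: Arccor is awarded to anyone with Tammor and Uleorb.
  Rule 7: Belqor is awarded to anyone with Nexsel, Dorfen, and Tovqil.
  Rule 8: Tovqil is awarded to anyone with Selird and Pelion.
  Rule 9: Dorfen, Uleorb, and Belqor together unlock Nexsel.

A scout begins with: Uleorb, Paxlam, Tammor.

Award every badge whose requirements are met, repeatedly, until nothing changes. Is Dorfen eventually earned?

With Tammor and Uleorb, Arccor is earned (Rule 6).
With Uleorb and Tammor, Tovqil is earned (Rule 1).
With Tovqil and Arccor, Selird is earned (Rule 2).
With Arccor and Selird, Dorfen is earned (Rule 4).

Yes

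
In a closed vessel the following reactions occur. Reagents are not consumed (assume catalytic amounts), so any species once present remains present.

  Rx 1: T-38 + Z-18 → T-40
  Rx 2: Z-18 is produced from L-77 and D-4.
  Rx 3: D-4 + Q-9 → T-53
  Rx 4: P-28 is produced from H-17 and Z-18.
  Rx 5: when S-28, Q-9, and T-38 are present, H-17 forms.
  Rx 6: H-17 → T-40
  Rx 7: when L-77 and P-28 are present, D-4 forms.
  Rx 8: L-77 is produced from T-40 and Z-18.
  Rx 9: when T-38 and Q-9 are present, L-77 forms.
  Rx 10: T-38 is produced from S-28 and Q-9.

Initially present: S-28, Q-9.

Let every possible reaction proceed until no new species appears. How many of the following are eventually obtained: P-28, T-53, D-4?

P-28 would need H-17 and Z-18 (Rx 4), but Z-18 never forms.
T-53 would need D-4 and Q-9 (Rx 3), but D-4 never forms.
D-4 would need L-77 and P-28 (Rx 7), but P-28 never forms.
None of the 3 are reached.

0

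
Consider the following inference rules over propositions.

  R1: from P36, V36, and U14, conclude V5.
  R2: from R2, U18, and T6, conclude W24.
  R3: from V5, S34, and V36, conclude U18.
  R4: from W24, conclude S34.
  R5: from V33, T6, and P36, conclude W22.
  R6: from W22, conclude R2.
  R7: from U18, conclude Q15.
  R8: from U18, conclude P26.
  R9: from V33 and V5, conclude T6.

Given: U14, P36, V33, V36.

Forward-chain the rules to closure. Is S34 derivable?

S34 would need W24 (R4), but W24 is never established.

No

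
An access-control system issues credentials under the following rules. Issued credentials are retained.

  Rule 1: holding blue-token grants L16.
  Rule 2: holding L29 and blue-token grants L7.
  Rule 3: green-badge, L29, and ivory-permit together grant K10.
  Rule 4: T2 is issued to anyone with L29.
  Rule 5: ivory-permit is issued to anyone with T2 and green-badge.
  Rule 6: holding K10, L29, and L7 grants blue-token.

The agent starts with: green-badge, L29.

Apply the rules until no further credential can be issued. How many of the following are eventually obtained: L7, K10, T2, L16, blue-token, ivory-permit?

Holding L29 grants T2 (Rule 4).
Holding T2 and green-badge grants ivory-permit (Rule 5).
Holding green-badge, L29, and ivory-permit grants K10 (Rule 3).
L7 would need L29 and blue-token (Rule 2), but blue-token is never granted.
K10: reached.
T2: reached.
L16 would need blue-token (Rule 1), but blue-token is never granted.
blue-token would need K10, L29, and L7 (Rule 6), but L7 is never granted.
ivory-permit: reached.
Reached: K10, T2, and ivory-permit — 3 of the 6.

3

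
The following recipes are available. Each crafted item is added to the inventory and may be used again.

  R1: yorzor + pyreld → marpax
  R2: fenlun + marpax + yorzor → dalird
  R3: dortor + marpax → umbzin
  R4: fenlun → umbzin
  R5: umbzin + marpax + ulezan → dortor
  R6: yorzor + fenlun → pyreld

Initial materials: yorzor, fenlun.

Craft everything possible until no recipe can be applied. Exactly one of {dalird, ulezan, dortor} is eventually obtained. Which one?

dalird

Using R6, yorzor and fenlun make pyreld.
Using R1, yorzor and pyreld make marpax.
fenlun + marpax + yorzor → dalird (R2).
dortor would need umbzin, marpax, and ulezan (R5), but ulezan is never obtained. No rule produces ulezan, and it is not given.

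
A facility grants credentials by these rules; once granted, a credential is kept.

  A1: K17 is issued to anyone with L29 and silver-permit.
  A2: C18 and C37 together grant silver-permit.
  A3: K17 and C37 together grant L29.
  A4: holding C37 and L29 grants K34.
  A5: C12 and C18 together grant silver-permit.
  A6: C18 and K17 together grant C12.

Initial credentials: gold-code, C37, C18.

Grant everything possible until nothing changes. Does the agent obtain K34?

No

K34 would need C37 and L29 (A4), but L29 is never granted.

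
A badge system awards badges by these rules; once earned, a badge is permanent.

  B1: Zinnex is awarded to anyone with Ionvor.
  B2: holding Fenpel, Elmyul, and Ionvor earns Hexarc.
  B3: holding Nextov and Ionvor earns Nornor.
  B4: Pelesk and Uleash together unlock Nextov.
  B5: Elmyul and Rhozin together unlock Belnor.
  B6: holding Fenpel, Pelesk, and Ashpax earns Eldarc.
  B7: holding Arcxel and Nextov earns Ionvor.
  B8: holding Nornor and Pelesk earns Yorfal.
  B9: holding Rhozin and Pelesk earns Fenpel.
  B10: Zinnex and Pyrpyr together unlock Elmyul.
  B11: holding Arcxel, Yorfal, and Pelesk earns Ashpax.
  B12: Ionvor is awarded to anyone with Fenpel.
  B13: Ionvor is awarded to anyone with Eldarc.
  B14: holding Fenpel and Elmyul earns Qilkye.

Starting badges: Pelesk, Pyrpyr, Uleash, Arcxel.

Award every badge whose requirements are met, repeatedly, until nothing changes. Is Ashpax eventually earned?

With Pelesk and Uleash, Nextov is earned (B4).
With Arcxel and Nextov, Ionvor is earned (B7).
With Nextov and Ionvor, Nornor is earned (B3).
With Nornor and Pelesk, Yorfal is earned (B8).
With Arcxel, Yorfal, and Pelesk, Ashpax is earned (B11).

Yes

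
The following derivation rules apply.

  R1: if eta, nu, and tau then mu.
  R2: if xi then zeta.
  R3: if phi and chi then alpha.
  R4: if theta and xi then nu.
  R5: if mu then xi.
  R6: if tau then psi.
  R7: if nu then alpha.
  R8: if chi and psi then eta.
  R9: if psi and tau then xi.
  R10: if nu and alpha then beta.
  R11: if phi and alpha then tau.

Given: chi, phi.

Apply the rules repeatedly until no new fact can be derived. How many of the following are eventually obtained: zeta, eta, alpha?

3

From phi and chi, R3 gives alpha.
phi and alpha hold, so tau follows (R11).
From tau, R6 gives psi.
From chi and psi, R8 gives eta.
From psi and tau, R9 gives xi.
xi holds, so zeta follows (R2).
zeta: reached.
eta: reached.
alpha: reached.
All 3 are reached.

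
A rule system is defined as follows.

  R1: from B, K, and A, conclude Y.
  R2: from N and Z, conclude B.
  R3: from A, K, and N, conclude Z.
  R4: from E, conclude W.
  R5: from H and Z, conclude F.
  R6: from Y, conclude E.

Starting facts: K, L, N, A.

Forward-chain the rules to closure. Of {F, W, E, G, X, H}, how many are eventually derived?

A, K, and N hold, so Z follows (R3).
N and Z hold, so B follows (R2).
From B, K, and A, R1 gives Y.
From Y, R6 gives E.
From E, R4 gives W.
F would need H and Z (R5), but H is never established.
W: reached.
E: reached.
No rule produces G, and it is not given.
No rule produces X, and it is not given.
No rule produces H, and it is not given.
Reached: W and E — 2 of the 6.

2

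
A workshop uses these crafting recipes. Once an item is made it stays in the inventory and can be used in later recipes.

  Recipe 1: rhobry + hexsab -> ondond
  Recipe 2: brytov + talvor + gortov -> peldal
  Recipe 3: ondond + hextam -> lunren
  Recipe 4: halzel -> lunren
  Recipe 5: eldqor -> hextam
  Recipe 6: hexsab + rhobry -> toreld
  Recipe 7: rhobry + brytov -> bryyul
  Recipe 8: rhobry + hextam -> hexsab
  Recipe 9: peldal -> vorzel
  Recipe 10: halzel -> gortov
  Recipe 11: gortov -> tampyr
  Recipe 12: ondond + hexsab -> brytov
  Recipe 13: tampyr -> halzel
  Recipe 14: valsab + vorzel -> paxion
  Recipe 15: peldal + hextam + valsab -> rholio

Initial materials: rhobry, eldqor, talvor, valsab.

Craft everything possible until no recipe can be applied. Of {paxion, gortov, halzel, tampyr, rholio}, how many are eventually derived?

0

paxion would need valsab and vorzel (Recipe 14), but vorzel is never obtained.
gortov would need halzel (Recipe 10), but halzel is never obtained.
halzel would need tampyr (Recipe 13), but tampyr is never obtained.
tampyr would need gortov (Recipe 11), but gortov is never obtained.
rholio would need peldal, hextam, and valsab (Recipe 15), but peldal is never obtained.
None of the 5 are reached.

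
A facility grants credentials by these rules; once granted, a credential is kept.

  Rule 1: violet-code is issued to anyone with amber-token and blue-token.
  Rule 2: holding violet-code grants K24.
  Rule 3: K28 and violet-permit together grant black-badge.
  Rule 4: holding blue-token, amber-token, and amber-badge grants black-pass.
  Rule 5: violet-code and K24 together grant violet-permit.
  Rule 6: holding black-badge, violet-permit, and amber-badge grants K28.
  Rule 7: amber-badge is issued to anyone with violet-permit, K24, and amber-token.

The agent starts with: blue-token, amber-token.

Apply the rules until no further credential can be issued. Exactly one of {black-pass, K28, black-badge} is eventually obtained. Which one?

black-pass

Holding amber-token and blue-token grants violet-code (Rule 1).
Holding violet-code grants K24 (Rule 2).
Holding violet-code and K24 grants violet-permit (Rule 5).
Holding violet-permit, K24, and amber-token grants amber-badge (Rule 7).
Holding blue-token, amber-token, and amber-badge grants black-pass (Rule 4).
black-badge would need K28 and violet-permit (Rule 3), but K28 is never granted. K28 would need black-badge, violet-permit, and amber-badge (Rule 6), but black-badge is never granted.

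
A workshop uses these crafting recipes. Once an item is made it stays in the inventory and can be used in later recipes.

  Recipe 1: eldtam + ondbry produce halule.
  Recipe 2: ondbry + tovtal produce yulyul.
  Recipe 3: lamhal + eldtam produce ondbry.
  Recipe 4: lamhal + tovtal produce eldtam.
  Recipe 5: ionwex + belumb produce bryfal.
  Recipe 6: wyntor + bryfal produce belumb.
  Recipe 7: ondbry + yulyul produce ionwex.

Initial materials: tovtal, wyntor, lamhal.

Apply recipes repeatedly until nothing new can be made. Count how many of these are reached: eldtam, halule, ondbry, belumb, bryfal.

3

Using Recipe 4, lamhal and tovtal make eldtam.
Using Recipe 3, lamhal and eldtam make ondbry.
eldtam + ondbry → halule (Recipe 1).
eldtam: reached.
halule: reached.
ondbry: reached.
belumb would need wyntor and bryfal (Recipe 6), but bryfal is never obtained.
bryfal would need ionwex and belumb (Recipe 5), but belumb is never obtained.
Reached: eldtam, halule, and ondbry — 3 of the 5.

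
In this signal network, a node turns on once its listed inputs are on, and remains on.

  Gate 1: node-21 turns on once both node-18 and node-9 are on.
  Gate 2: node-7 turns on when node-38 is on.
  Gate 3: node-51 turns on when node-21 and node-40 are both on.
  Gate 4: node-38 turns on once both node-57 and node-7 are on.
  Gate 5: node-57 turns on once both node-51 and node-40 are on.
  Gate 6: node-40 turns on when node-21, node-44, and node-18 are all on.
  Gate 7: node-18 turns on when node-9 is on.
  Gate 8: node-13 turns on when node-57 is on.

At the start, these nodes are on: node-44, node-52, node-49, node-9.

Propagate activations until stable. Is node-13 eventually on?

Yes

node-9 is on, so node-18 turns on (Gate 7).
Gate 1: node-18 and node-9 on → node-21 on.
node-21, node-44, and node-18 are on, so node-40 turns on (Gate 6).
Gate 3: node-21 and node-40 on → node-51 on.
node-51 and node-40 are on, so node-57 turns on (Gate 5).
Gate 8: node-57 on → node-13 on.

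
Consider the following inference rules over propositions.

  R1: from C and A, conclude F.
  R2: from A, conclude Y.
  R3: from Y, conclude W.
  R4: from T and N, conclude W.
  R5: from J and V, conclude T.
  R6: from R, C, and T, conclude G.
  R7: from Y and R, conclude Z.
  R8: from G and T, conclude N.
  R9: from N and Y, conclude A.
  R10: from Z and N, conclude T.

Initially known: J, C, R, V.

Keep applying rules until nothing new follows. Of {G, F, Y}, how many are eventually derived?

1

From J and V, R5 gives T.
From R, C, and T, R6 gives G.
G: reached.
F would need C and A (R1), but A is never established.
Y would need A (R2), but A is never established.
Reached: G — 1 of the 3.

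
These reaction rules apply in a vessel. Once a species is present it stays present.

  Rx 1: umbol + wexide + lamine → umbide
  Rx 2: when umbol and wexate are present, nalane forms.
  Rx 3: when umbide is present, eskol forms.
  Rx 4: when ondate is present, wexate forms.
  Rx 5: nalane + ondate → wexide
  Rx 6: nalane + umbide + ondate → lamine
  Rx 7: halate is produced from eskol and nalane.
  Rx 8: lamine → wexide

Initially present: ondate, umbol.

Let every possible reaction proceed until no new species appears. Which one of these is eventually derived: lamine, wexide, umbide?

wexide

ondate present → wexate forms (Rx 4).
umbol and wexate present → nalane forms (Rx 2).
nalane and ondate present → wexide forms (Rx 5).
lamine would need nalane, umbide, and ondate (Rx 6), but umbide never forms. umbide would need umbol, wexide, and lamine (Rx 1), but lamine never forms.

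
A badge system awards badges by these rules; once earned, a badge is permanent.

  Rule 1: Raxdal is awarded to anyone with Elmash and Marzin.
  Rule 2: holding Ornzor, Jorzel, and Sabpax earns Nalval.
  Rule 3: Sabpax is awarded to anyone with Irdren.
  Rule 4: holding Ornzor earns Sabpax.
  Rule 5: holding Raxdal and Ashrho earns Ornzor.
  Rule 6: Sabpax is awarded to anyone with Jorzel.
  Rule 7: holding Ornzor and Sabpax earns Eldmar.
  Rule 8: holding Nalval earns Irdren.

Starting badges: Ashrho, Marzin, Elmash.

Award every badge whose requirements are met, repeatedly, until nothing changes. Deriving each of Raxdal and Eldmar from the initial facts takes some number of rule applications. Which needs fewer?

Raxdal: With Elmash and Marzin, Raxdal is earned (Rule 1). [1 rule application]
Eldmar: With Elmash and Marzin, Raxdal is earned (Rule 1). With Raxdal and Ashrho, Ornzor is earned (Rule 5). With Ornzor, Sabpax is earned (Rule 4). With Ornzor and Sabpax, Eldmar is earned (Rule 7). [4 rule applications]
Raxdal needs fewer.

Raxdal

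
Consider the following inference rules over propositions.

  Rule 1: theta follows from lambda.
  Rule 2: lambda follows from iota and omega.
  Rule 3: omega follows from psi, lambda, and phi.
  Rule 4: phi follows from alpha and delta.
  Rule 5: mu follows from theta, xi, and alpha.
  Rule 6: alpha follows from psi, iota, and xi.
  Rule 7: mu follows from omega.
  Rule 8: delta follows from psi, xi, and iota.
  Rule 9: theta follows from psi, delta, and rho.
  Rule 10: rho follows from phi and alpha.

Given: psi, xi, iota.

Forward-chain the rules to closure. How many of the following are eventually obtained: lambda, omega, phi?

1

psi, xi, and iota hold, so delta follows (Rule 8).
From psi, iota, and xi, Rule 6 gives alpha.
From alpha and delta, Rule 4 gives phi.
lambda would need iota and omega (Rule 2), but omega is never established.
omega would need psi, lambda, and phi (Rule 3), but lambda is never established.
phi: reached.
Reached: phi — 1 of the 3.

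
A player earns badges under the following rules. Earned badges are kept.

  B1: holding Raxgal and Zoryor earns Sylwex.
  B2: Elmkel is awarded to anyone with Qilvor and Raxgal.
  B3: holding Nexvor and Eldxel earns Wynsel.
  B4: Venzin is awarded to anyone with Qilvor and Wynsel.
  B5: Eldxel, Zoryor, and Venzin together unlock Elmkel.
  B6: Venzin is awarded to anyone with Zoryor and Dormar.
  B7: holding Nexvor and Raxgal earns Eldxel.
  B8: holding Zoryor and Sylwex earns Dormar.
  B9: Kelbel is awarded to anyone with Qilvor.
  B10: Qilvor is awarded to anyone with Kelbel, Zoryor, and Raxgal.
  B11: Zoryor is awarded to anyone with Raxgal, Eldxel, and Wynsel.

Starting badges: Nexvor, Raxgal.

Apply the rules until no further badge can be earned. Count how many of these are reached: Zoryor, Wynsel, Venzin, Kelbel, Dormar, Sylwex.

5

With Nexvor and Raxgal, Eldxel is earned (B7).
With Nexvor and Eldxel, Wynsel is earned (B3).
With Raxgal, Eldxel, and Wynsel, Zoryor is earned (B11).
With Raxgal and Zoryor, Sylwex is earned (B1).
With Zoryor and Sylwex, Dormar is earned (B8).
With Zoryor and Dormar, Venzin is earned (B6).
Zoryor: reached.
Wynsel: reached.
Venzin: reached.
Kelbel would need Qilvor (B9), but Qilvor is never earned.
Dormar: reached.
Sylwex: reached.
Reached: Zoryor, Wynsel, Venzin, Dormar, and Sylwex — 5 of the 6.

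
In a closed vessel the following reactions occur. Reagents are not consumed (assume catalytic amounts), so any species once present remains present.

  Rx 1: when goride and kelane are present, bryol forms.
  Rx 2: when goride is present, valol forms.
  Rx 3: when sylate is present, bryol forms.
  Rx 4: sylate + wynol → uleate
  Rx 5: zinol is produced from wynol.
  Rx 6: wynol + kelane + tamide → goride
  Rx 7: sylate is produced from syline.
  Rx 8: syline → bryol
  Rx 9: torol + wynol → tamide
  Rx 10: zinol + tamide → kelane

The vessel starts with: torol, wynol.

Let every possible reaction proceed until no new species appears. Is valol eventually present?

torol and wynol present → tamide forms (Rx 9).
wynol present → zinol forms (Rx 5).
zinol and tamide present → kelane forms (Rx 10).
wynol, kelane, and tamide present → goride forms (Rx 6).
goride present → valol forms (Rx 2).

Yes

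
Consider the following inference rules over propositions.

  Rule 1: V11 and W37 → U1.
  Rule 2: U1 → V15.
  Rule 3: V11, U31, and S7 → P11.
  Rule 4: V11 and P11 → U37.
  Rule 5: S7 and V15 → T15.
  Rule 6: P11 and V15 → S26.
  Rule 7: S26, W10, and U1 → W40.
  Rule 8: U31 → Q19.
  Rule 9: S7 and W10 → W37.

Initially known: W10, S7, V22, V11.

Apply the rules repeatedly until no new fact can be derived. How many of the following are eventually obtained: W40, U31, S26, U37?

W40 would need S26, W10, and U1 (Rule 7), but S26 is never established.
No rule produces U31, and it is not given.
S26 would need P11 and V15 (Rule 6), but P11 is never established.
U37 would need V11 and P11 (Rule 4), but P11 is never established.
None of the 4 are reached.

0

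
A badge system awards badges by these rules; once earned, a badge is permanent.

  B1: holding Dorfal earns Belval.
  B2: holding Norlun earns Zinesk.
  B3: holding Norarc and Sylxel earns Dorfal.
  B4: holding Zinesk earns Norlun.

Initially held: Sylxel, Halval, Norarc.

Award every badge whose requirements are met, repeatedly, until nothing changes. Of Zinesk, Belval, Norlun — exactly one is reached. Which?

Belval

With Norarc and Sylxel, Dorfal is earned (B3).
With Dorfal, Belval is earned (B1).
Zinesk would need Norlun (B2), but Norlun is never earned. Norlun would need Zinesk (B4), but Zinesk is never earned.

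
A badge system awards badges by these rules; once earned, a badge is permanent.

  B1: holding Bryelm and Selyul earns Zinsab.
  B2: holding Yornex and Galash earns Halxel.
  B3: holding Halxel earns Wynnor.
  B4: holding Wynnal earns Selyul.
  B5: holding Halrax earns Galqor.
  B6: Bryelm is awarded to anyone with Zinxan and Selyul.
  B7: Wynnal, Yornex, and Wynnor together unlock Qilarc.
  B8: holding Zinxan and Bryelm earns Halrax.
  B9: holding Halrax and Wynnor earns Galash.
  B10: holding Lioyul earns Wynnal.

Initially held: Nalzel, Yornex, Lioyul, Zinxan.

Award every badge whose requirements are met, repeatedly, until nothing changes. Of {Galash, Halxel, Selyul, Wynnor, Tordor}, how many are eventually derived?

With Lioyul, Wynnal is earned (B10).
With Wynnal, Selyul is earned (B4).
Galash would need Halrax and Wynnor (B9), but Wynnor is never earned.
Halxel would need Yornex and Galash (B2), but Galash is never earned.
Selyul: reached.
Wynnor would need Halxel (B3), but Halxel is never earned.
No rule produces Tordor, and it is not given.
Reached: Selyul — 1 of the 5.

1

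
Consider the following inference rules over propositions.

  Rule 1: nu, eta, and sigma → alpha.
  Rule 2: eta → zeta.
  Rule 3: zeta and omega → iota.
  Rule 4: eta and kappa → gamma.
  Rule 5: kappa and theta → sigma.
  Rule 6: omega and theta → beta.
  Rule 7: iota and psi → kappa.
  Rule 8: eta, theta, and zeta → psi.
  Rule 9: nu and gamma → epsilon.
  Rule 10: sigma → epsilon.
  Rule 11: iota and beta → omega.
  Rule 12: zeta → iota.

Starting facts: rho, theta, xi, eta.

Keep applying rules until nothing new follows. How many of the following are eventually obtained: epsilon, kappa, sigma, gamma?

4

From eta, Rule 2 gives zeta.
From zeta, Rule 12 gives iota.
From eta, theta, and zeta, Rule 8 gives psi.
iota and psi hold, so kappa follows (Rule 7).
kappa and theta hold, so sigma follows (Rule 5).
From eta and kappa, Rule 4 gives gamma.
From sigma, Rule 10 gives epsilon.
epsilon: reached.
kappa: reached.
sigma: reached.
gamma: reached.
All 4 are reached.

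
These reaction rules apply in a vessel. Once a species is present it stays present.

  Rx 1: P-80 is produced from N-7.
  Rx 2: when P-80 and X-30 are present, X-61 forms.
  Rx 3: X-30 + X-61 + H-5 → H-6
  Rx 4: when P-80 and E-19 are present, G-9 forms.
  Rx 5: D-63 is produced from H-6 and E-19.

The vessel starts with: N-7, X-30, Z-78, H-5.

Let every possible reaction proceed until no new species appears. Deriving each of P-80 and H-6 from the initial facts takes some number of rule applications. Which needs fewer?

P-80: N-7 present → P-80 forms (Rx 1). [1 rule application]
H-6: N-7 present → P-80 forms (Rx 1). P-80 and X-30 present → X-61 forms (Rx 2). X-30, X-61, and H-5 present → H-6 forms (Rx 3). [3 rule applications]
P-80 needs fewer.

P-80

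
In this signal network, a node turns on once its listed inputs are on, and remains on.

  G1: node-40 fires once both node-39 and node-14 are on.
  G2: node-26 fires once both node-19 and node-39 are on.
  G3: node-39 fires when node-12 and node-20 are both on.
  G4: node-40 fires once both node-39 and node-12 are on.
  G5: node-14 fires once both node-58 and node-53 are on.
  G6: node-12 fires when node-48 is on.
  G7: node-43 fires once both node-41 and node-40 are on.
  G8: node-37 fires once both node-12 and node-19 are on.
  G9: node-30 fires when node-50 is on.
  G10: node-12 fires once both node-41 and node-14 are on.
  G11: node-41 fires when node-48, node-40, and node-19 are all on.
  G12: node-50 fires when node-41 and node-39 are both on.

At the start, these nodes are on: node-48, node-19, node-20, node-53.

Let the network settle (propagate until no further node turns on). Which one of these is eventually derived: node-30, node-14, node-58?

G6: node-48 on → node-12 on.
G3: node-12 and node-20 on → node-39 on.
node-39 and node-12 are on, so node-40 fires (G4).
node-48, node-40, and node-19 are on, so node-41 fires (G11).
G12: node-41 and node-39 on → node-50 on.
node-50 is on, so node-30 fires (G9).
node-14 would need node-58 and node-53 (G5), but node-58 never turns on. No rule produces node-58, and it is not given.

node-30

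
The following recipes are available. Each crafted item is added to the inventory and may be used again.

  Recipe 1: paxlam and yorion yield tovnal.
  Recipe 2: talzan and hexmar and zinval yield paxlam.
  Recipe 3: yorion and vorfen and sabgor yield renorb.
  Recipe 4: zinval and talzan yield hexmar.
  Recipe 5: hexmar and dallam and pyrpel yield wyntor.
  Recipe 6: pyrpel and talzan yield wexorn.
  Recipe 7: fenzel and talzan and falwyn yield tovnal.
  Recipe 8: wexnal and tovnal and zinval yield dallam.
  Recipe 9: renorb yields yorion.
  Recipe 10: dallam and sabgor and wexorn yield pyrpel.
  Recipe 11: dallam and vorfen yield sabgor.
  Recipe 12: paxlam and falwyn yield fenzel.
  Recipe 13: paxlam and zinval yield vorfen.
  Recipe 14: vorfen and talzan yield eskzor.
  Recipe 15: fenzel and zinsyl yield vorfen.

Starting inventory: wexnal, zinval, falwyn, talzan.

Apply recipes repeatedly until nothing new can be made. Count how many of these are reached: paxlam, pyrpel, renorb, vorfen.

2

zinval and talzan → hexmar (Recipe 4).
talzan and hexmar and zinval → paxlam (Recipe 2).
Using Recipe 13, paxlam and zinval make vorfen.
paxlam: reached.
pyrpel would need dallam, sabgor, and wexorn (Recipe 10), but wexorn is never obtained.
renorb would need yorion, vorfen, and sabgor (Recipe 3), but yorion is never obtained.
vorfen: reached.
Reached: paxlam and vorfen — 2 of the 4.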